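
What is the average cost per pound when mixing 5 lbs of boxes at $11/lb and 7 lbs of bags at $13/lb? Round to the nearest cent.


Cost of boxes:
5 x $11 = $55
Cost of bags:
7 x $13 = $91
Total cost: $55 + $91 = $146
Total weight: 12 lbs
Average: $146 / 12 = $12.1666... ≈ $12.17/lb

$12.17/lb


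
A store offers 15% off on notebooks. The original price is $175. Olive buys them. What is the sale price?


Calculate the discount amount:
15% of $175 = $26.25
Subtract from original:
$175 - $26.25 = $148.75

$148.75


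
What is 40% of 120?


Convert percentage to decimal:
40% = 0.4
Multiply:
120 x 0.4 = 48

48


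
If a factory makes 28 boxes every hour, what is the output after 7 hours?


Production rate: 28 boxes per hour
Time: 7 hours
Total: 28 x 7 = 196 boxes

196 boxes


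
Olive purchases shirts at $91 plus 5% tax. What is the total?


Calculate the tax:
5% of $91 = $4.55
Add tax to price:
$91 + $4.55 = $95.55

$95.55


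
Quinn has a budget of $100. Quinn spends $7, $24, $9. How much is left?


Add up expenses:
$7 + $24 + $9 = $40
Subtract from budget:
$100 - $40 = $60

$60


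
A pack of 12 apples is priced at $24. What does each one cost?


Total cost: $24
Number of items: 12
Unit price: $24 / 12 = $2

$2


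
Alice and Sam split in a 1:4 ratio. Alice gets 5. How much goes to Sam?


Find the multiplier:
5 / 1 = 5
Apply to Sam's share:
4 x 5 = 20

20


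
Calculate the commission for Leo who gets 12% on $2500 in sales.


Convert rate to decimal:
12% = 0.12
Multiply by sales:
$2500 x 0.12 = $300

$300


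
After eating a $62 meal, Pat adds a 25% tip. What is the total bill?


Calculate the tip:
25% of $62 = $15.50
Add tip to meal cost:
$62 + $15.50 = $77.50

$77.50


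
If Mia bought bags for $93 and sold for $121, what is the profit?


Selling price = $121
Cost price = $93
Profit = selling price - cost price:
Profit = $121 - $93 = $28

$28


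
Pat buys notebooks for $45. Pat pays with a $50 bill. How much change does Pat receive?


Start with the amount paid:
$50
Subtract the price:
$50 - $45 = $5

$5


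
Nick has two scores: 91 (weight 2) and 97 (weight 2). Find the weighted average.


Weighted sum:
2 x 91 + 2 x 97 = 376
Total weight:
2 + 2 = 4
Weighted average:
376 / 4 = 94

94


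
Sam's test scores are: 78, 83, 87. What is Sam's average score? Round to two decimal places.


Add the scores:
78 + 83 + 87 = 248
Divide by the number of tests:
248 / 3 = 82.6666... ≈ 82.67

82.67


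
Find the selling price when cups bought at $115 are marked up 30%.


Calculate the markup amount:
30% of $115 = $34.50
Add to cost:
$115 + $34.50 = $149.50

$149.50


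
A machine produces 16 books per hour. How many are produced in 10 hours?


Production rate: 16 books per hour
Time: 10 hours
Total: 16 x 10 = 160 books

160 books


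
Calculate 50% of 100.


Convert percentage to decimal:
50% = 0.5
Multiply:
100 x 0.5 = 50

50


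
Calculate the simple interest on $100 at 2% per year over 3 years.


Use the formula I = P x R x T / 100
P x R x T = 100 x 2 x 3 = 600
I = 600 / 100 = $6

$6


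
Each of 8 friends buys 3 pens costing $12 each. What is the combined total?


Cost per person:
3 x $12 = $36
Group total:
8 x $36 = $288

$288


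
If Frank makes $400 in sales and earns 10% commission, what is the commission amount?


Convert rate to decimal:
10% = 0.1
Multiply by sales:
$400 x 0.1 = $40

$40


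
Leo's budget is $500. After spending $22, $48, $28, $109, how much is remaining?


Add up expenses:
$22 + $48 + $28 + $109 = $207
Subtract from budget:
$500 - $207 = $293

$293


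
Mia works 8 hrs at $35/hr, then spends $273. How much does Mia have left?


Calculate earnings:
8 x $35 = $280
Subtract spending:
$280 - $273 = $7

$7


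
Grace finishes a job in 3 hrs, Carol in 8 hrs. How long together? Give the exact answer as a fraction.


Grace's rate: 1/3 of the job per hour
Carol's rate: 1/8 of the job per hour
Combined rate: 1/3 + 1/8 = 11/24 per hour
Time = 1 / (11/24) = 24/11 hours (≈ 2.18 hours)

24/11 hours


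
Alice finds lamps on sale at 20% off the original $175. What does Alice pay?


Calculate the discount amount:
20% of $175 = $35
Subtract from original:
$175 - $35 = $140

$140


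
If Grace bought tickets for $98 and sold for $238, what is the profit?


Selling price = $238
Cost price = $98
Profit = selling price - cost price:
Profit = $238 - $98 = $140

$140


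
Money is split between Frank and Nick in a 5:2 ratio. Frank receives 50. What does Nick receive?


Find the multiplier:
50 / 5 = 10
Apply to Nick's share:
2 x 10 = 20

20


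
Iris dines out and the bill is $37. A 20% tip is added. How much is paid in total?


Calculate the tip:
20% of $37 = $7.40
Add tip to meal cost:
$37 + $7.40 = $44.40

$44.40


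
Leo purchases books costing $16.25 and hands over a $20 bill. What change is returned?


Start with the amount paid:
$20
Subtract the price:
$20 - $16.25 = $3.75

$3.75


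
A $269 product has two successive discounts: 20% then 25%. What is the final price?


First discount:
20% of $269 = $53.80
Price after first discount:
$269 - $53.80 = $215.20
Second discount:
25% of $215.20 = $53.80
Final price:
$215.20 - $53.80 = $161.40

$161.40


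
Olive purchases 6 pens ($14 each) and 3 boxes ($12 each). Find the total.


Cost of pens:
6 x $14 = $84
Cost of boxes:
3 x $12 = $36
Add both:
$84 + $36 = $120

$120


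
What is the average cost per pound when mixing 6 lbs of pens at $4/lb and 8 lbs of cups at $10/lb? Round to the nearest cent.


Cost of pens:
6 x $4 = $24
Cost of cups:
8 x $10 = $80
Total cost: $24 + $80 = $104
Total weight: 14 lbs
Average: $104 / 14 = $7.4285... ≈ $7.43/lb

$7.43/lb


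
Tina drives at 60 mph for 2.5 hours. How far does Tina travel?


Use the formula: distance = speed x time
Speed = 60 mph, Time = 2.5 hours
60 x 2.5 = 150 miles

150 miles


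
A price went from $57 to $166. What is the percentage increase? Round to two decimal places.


Find the absolute change:
|166 - 57| = 109
Divide by original and multiply by 100:
109 / 57 x 100 = 191.2280...% ≈ 191.23%

191.23%


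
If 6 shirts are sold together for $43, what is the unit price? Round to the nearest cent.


Total cost: $43
Number of items: 6
Unit price: $43 / 6 = $7.1666... ≈ $7.17

$7.17


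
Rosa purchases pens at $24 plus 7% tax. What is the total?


Calculate the tax:
7% of $24 = $1.68
Add tax to price:
$24 + $1.68 = $25.68

$25.68


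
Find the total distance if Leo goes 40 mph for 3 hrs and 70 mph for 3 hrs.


Leg 1 distance:
40 x 3 = 120 miles
Leg 2 distance:
70 x 3 = 210 miles
Total distance:
120 + 210 = 330 miles

330 miles


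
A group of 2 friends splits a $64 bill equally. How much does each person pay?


Total bill: $64
Number of people: 2
Each pays: $64 / 2 = $32

$32


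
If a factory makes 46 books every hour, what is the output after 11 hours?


Production rate: 46 books per hour
Time: 11 hours
Total: 46 x 11 = 506 books

506 books


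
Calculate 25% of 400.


Convert percentage to decimal:
25% = 0.25
Multiply:
400 x 0.25 = 100

100


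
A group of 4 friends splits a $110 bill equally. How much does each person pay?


Total bill: $110
Number of people: 4
Each pays: $110 / 4 = $27.50

$27.50


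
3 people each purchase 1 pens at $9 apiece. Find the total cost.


Cost per person:
1 x $9 = $9
Group total:
3 x $9 = $27

$27


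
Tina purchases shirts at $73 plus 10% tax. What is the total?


Calculate the tax:
10% of $73 = $7.30
Add tax to price:
$73 + $7.30 = $80.30

$80.30


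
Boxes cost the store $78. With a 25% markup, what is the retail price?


Calculate the markup amount:
25% of $78 = $19.50
Add to cost:
$78 + $19.50 = $97.50

$97.50


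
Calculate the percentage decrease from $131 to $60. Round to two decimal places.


Find the absolute change:
|60 - 131| = 71
Divide by original and multiply by 100:
71 / 131 x 100 = 54.1984...% ≈ 54.2%

54.2%


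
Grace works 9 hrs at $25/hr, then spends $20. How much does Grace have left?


Calculate earnings:
9 x $25 = $225
Subtract spending:
$225 - $20 = $205

$205


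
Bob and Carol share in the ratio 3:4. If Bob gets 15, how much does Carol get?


Find the multiplier:
15 / 3 = 5
Apply to Carol's share:
4 x 5 = 20

20


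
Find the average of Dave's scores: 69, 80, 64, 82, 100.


Add the scores:
69 + 80 + 64 + 82 + 100 = 395
Divide by the number of tests:
395 / 5 = 79

79


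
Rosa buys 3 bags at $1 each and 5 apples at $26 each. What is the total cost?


Cost of bags:
3 x $1 = $3
Cost of apples:
5 x $26 = $130
Add both:
$3 + $130 = $133

$133


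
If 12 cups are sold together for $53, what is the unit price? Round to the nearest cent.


Total cost: $53
Number of items: 12
Unit price: $53 / 12 = $4.4166... ≈ $4.42

$4.42


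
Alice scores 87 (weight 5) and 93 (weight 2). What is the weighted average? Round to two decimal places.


Weighted sum:
5 x 87 + 2 x 93 = 621
Total weight:
5 + 2 = 7
Weighted average:
621 / 7 = 88.7142... ≈ 88.71

88.71


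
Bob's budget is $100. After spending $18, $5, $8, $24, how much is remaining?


Add up expenses:
$18 + $5 + $8 + $24 = $55
Subtract from budget:
$100 - $55 = $45

$45


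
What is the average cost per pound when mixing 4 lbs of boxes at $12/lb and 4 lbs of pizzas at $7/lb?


Cost of boxes:
4 x $12 = $48
Cost of pizzas:
4 x $7 = $28
Total cost: $48 + $28 = $76
Total weight: 8 lbs
Average: $76 / 8 = $9.50/lb

$9.50/lb


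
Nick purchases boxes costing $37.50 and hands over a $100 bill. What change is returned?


Start with the amount paid:
$100
Subtract the price:
$100 - $37.50 = $62.50

$62.50


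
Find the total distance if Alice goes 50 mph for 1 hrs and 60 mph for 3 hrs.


Leg 1 distance:
50 x 1 = 50 miles
Leg 2 distance:
60 x 3 = 180 miles
Total distance:
50 + 180 = 230 miles

230 miles


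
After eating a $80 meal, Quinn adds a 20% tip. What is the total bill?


Calculate the tip:
20% of $80 = $16
Add tip to meal cost:
$80 + $16 = $96

$96


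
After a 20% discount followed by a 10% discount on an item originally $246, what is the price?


First discount:
20% of $246 = $49.20
Price after first discount:
$246 - $49.20 = $196.80
Second discount:
10% of $196.80 = $19.68
Final price:
$196.80 - $19.68 = $177.12

$177.12


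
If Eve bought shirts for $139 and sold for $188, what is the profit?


Selling price = $188
Cost price = $139
Profit = selling price - cost price:
Profit = $188 - $139 = $49

$49


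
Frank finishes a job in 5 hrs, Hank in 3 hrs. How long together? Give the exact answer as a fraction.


Frank's rate: 1/5 of the job per hour
Hank's rate: 1/3 of the job per hour
Combined rate: 1/5 + 1/3 = 8/15 per hour
Time = 1 / (8/15) = 15/8 hours (≈ 1.88 hours)

15/8 hours


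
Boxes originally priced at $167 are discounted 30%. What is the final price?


Calculate the discount amount:
30% of $167 = $50.10
Subtract from original:
$167 - $50.10 = $116.90

$116.90


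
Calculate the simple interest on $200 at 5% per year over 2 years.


Use the formula I = P x R x T / 100
P x R x T = 200 x 5 x 2 = 2000
I = 2000 / 100 = $20

$20


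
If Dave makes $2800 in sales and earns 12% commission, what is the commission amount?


Convert rate to decimal:
12% = 0.12
Multiply by sales:
$2800 x 0.12 = $336

$336


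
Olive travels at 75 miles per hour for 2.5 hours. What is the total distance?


Use the formula: distance = speed x time
Speed = 75 mph, Time = 2.5 hours
75 x 2.5 = 187.5 miles

187.5 miles


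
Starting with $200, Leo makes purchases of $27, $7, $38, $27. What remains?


Add up expenses:
$27 + $7 + $38 + $27 = $99
Subtract from budget:
$200 - $99 = $101

$101


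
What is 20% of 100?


Convert percentage to decimal:
20% = 0.2
Multiply:
100 x 0.2 = 20

20


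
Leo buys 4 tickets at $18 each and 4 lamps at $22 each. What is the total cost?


Cost of tickets:
4 x $18 = $72
Cost of lamps:
4 x $22 = $88
Add both:
$72 + $88 = $160

$160


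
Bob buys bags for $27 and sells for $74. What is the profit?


Selling price = $74
Cost price = $27
Profit = selling price - cost price:
Profit = $74 - $27 = $47

$47


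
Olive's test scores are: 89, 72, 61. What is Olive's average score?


Add the scores:
89 + 72 + 61 = 222
Divide by the number of tests:
222 / 3 = 74

74


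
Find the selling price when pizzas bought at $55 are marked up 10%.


Calculate the markup amount:
10% of $55 = $5.50
Add to cost:
$55 + $5.50 = $60.50

$60.50


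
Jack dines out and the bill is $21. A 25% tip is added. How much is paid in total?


Calculate the tip:
25% of $21 = $5.25
Add tip to meal cost:
$21 + $5.25 = $26.25

$26.25


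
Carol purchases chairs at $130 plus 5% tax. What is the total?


Calculate the tax:
5% of $130 = $6.50
Add tax to price:
$130 + $6.50 = $136.50

$136.50


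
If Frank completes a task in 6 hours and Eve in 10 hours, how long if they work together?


Frank's rate: 1/6 of the job per hour
Eve's rate: 1/10 of the job per hour
Combined rate: 1/6 + 1/10 = 4/15 per hour
Time = 1 / (4/15) = 15/4 = 3.75 hours

3.75 hours


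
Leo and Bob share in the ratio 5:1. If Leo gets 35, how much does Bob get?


Find the multiplier:
35 / 5 = 7
Apply to Bob's share:
1 x 7 = 7

7


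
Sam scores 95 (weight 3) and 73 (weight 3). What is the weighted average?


Weighted sum:
3 x 95 + 3 x 73 = 504
Total weight:
3 + 3 = 6
Weighted average:
504 / 6 = 84

84


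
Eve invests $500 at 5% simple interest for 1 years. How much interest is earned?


Use the formula I = P x R x T / 100
P x R x T = 500 x 5 x 1 = 2500
I = 2500 / 100 = $25

$25


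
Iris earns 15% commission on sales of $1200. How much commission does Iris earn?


Convert rate to decimal:
15% = 0.15
Multiply by sales:
$1200 x 0.15 = $180

$180


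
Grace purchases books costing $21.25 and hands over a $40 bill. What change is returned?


Start with the amount paid:
$40
Subtract the price:
$40 - $21.25 = $18.75

$18.75


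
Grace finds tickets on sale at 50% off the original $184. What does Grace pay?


Calculate the discount amount:
50% of $184 = $92
Subtract from original:
$184 - $92 = $92

$92


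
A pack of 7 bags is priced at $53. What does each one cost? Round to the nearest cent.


Total cost: $53
Number of items: 7
Unit price: $53 / 7 = $7.5714... ≈ $7.57

$7.57


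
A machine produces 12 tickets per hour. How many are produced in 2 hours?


Production rate: 12 tickets per hour
Time: 2 hours
Total: 12 x 2 = 24 tickets

24 tickets


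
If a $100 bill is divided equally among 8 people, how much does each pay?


Total bill: $100
Number of people: 8
Each pays: $100 / 8 = $12.50

$12.50


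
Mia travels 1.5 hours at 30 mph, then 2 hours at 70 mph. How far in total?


Leg 1 distance:
30 x 1.5 = 45 miles
Leg 2 distance:
70 x 2 = 140 miles
Total distance:
45 + 140 = 185 miles

185 miles


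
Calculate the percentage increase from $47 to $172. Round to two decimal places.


Find the absolute change:
|172 - 47| = 125
Divide by original and multiply by 100:
125 / 47 x 100 = 265.9574...% ≈ 265.96%

265.96%


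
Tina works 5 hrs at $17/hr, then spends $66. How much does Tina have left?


Calculate earnings:
5 x $17 = $85
Subtract spending:
$85 - $66 = $19

$19


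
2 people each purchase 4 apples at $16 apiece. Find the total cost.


Cost per person:
4 x $16 = $64
Group total:
2 x $64 = $128

$128


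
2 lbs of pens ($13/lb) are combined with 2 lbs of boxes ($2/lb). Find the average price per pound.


Cost of pens:
2 x $13 = $26
Cost of boxes:
2 x $2 = $4
Total cost: $26 + $4 = $30
Total weight: 4 lbs
Average: $30 / 4 = $7.50/lb

$7.50/lb


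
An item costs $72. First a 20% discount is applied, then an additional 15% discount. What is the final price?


First discount:
20% of $72 = $14.40
Price after first discount:
$72 - $14.40 = $57.60
Second discount:
15% of $57.60 = $8.64
Final price:
$57.60 - $8.64 = $48.96

$48.96


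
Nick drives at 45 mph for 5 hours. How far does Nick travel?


Use the formula: distance = speed x time
Speed = 45 mph, Time = 5 hours
45 x 5 = 225 miles

225 miles


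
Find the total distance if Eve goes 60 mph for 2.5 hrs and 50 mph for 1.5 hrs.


Leg 1 distance:
60 x 2.5 = 150 miles
Leg 2 distance:
50 x 1.5 = 75 miles
Total distance:
150 + 75 = 225 miles

225 miles


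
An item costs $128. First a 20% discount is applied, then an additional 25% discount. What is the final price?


First discount:
20% of $128 = $25.60
Price after first discount:
$128 - $25.60 = $102.40
Second discount:
25% of $102.40 = $25.60
Final price:
$102.40 - $25.60 = $76.80

$76.80


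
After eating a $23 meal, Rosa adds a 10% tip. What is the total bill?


Calculate the tip:
10% of $23 = $2.30
Add tip to meal cost:
$23 + $2.30 = $25.30

$25.30


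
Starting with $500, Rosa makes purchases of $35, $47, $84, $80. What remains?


Add up expenses:
$35 + $47 + $84 + $80 = $246
Subtract from budget:
$500 - $246 = $254

$254


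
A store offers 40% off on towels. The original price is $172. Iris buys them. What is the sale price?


Calculate the discount amount:
40% of $172 = $68.80
Subtract from original:
$172 - $68.80 = $103.20

$103.20


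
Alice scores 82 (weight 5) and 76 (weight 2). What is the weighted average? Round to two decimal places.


Weighted sum:
5 x 82 + 2 x 76 = 562
Total weight:
5 + 2 = 7
Weighted average:
562 / 7 = 80.2857... ≈ 80.29

80.29


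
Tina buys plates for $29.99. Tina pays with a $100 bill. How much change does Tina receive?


Start with the amount paid:
$100
Subtract the price:
$100 - $29.99 = $70.01

$70.01


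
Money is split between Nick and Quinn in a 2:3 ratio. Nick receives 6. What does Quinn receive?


Find the multiplier:
6 / 2 = 3
Apply to Quinn's share:
3 x 3 = 9

9


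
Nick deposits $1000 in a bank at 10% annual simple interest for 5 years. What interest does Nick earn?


Use the formula I = P x R x T / 100
P x R x T = 1000 x 10 x 5 = 50000
I = 50000 / 100 = $500

$500


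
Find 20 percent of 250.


Convert percentage to decimal:
20% = 0.2
Multiply:
250 x 0.2 = 50

50


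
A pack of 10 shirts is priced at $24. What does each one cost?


Total cost: $24
Number of items: 10
Unit price: $24 / 10 = $2.40

$2.40


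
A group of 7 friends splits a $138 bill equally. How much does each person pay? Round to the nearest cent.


Total bill: $138
Number of people: 7
Each pays: $138 / 7 = $19.7142... ≈ $19.71

$19.71


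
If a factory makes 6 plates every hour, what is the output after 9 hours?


Production rate: 6 plates per hour
Time: 9 hours
Total: 6 x 9 = 54 plates

54 plates


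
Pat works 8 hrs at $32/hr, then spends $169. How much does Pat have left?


Calculate earnings:
8 x $32 = $256
Subtract spending:
$256 - $169 = $87

$87


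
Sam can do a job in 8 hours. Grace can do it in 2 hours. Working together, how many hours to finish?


Sam's rate: 1/8 of the job per hour
Grace's rate: 1/2 of the job per hour
Combined rate: 1/8 + 1/2 = 5/8 per hour
Time = 1 / (5/8) = 8/5 = 1.6 hours

1.6 hours


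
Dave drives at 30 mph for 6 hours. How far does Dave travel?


Use the formula: distance = speed x time
Speed = 30 mph, Time = 6 hours
30 x 6 = 180 miles

180 miles


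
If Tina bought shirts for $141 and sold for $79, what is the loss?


Selling price = $79
Cost price = $141
Loss = cost price - selling price:
Loss = $141 - $79 = $62

$62


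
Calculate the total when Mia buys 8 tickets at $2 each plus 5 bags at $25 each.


Cost of tickets:
8 x $2 = $16
Cost of bags:
5 x $25 = $125
Add both:
$16 + $125 = $141

$141


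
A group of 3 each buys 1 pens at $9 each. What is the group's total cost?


Cost per person:
1 x $9 = $9
Group total:
3 x $9 = $27

$27


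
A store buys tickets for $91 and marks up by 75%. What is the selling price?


Calculate the markup amount:
75% of $91 = $68.25
Add to cost:
$91 + $68.25 = $159.25

$159.25


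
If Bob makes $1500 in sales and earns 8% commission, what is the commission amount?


Convert rate to decimal:
8% = 0.08
Multiply by sales:
$1500 x 0.08 = $120

$120


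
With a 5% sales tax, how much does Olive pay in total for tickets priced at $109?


Calculate the tax:
5% of $109 = $5.45
Add tax to price:
$109 + $5.45 = $114.45

$114.45


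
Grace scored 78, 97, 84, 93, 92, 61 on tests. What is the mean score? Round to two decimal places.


Add the scores:
78 + 97 + 84 + 93 + 92 + 61 = 505
Divide by the number of tests:
505 / 6 = 84.1666... ≈ 84.17

84.17


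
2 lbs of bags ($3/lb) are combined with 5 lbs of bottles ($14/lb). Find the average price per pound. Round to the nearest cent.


Cost of bags:
2 x $3 = $6
Cost of bottles:
5 x $14 = $70
Total cost: $6 + $70 = $76
Total weight: 7 lbs
Average: $76 / 7 = $10.8571... ≈ $10.86/lb

$10.86/lb


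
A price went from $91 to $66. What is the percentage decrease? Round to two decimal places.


Find the absolute change:
|66 - 91| = 25
Divide by original and multiply by 100:
25 / 91 x 100 = 27.4725...% ≈ 27.47%

27.47%


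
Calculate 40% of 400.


Convert percentage to decimal:
40% = 0.4
Multiply:
400 x 0.4 = 160

160


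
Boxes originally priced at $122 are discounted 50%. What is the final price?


Calculate the discount amount:
50% of $122 = $61
Subtract from original:
$122 - $61 = $61

$61


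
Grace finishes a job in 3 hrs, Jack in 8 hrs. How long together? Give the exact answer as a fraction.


Grace's rate: 1/3 of the job per hour
Jack's rate: 1/8 of the job per hour
Combined rate: 1/3 + 1/8 = 11/24 per hour
Time = 1 / (11/24) = 24/11 hours (≈ 2.18 hours)

24/11 hours


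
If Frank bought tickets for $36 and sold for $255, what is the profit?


Selling price = $255
Cost price = $36
Profit = selling price - cost price:
Profit = $255 - $36 = $219

$219


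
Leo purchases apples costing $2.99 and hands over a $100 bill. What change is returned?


Start with the amount paid:
$100
Subtract the price:
$100 - $2.99 = $97.01

$97.01


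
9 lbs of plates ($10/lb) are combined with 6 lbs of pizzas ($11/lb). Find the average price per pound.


Cost of plates:
9 x $10 = $90
Cost of pizzas:
6 x $11 = $66
Total cost: $90 + $66 = $156
Total weight: 15 lbs
Average: $156 / 15 = $10.40/lb

$10.40/lb


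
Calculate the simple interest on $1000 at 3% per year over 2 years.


Use the formula I = P x R x T / 100
P x R x T = 1000 x 3 x 2 = 6000
I = 6000 / 100 = $60

$60


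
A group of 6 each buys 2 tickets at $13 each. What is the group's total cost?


Cost per person:
2 x $13 = $26
Group total:
6 x $26 = $156

$156


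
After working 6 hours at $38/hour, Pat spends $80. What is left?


Calculate earnings:
6 x $38 = $228
Subtract spending:
$228 - $80 = $148

$148


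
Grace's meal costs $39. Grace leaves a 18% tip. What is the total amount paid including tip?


Calculate the tip:
18% of $39 = $7.02
Add tip to meal cost:
$39 + $7.02 = $46.02

$46.02


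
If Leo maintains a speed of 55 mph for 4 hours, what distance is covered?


Use the formula: distance = speed x time
Speed = 55 mph, Time = 4 hours
55 x 4 = 220 miles

220 miles


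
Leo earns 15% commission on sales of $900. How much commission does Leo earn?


Convert rate to decimal:
15% = 0.15
Multiply by sales:
$900 x 0.15 = $135

$135


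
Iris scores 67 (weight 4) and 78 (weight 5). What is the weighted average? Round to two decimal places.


Weighted sum:
4 x 67 + 5 x 78 = 658
Total weight:
4 + 5 = 9
Weighted average:
658 / 9 = 73.1111... ≈ 73.11

73.11


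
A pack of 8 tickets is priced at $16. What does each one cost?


Total cost: $16
Number of items: 8
Unit price: $16 / 8 = $2

$2


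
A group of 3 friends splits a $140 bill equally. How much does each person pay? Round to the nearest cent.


Total bill: $140
Number of people: 3
Each pays: $140 / 3 = $46.6666... ≈ $46.67

$46.67


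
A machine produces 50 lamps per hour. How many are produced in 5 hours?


Production rate: 50 lamps per hour
Time: 5 hours
Total: 50 x 5 = 250 lamps

250 lamps


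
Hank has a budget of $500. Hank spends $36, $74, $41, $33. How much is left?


Add up expenses:
$36 + $74 + $41 + $33 = $184
Subtract from budget:
$500 - $184 = $316

$316


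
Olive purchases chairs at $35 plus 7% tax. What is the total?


Calculate the tax:
7% of $35 = $2.45
Add tax to price:
$35 + $2.45 = $37.45

$37.45


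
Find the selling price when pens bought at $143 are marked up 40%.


Calculate the markup amount:
40% of $143 = $57.20
Add to cost:
$143 + $57.20 = $200.20

$200.20


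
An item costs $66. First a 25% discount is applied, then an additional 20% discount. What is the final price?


First discount:
25% of $66 = $16.50
Price after first discount:
$66 - $16.50 = $49.50
Second discount:
20% of $49.50 = $9.90
Final price:
$49.50 - $9.90 = $39.60

$39.60


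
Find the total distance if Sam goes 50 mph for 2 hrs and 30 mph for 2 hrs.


Leg 1 distance:
50 x 2 = 100 miles
Leg 2 distance:
30 x 2 = 60 miles
Total distance:
100 + 60 = 160 miles

160 miles


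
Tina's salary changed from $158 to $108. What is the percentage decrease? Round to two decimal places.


Find the absolute change:
|108 - 158| = 50
Divide by original and multiply by 100:
50 / 158 x 100 = 31.6455...% ≈ 31.65%

31.65%


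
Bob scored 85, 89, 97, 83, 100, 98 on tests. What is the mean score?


Add the scores:
85 + 89 + 97 + 83 + 100 + 98 = 552
Divide by the number of tests:
552 / 6 = 92

92


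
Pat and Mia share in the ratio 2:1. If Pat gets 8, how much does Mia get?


Find the multiplier:
8 / 2 = 4
Apply to Mia's share:
1 x 4 = 4

4


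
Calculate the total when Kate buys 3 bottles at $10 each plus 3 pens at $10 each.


Cost of bottles:
3 x $10 = $30
Cost of pens:
3 x $10 = $30
Add both:
$30 + $30 = $60

$60


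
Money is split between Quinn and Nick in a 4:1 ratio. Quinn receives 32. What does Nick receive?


Find the multiplier:
32 / 4 = 8
Apply to Nick's share:
1 x 8 = 8

8


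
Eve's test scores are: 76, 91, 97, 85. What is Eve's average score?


Add the scores:
76 + 91 + 97 + 85 = 349
Divide by the number of tests:
349 / 4 = 87.25

87.25


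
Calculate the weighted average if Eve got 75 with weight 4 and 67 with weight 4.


Weighted sum:
4 x 75 + 4 x 67 = 568
Total weight:
4 + 4 = 8
Weighted average:
568 / 8 = 71

71


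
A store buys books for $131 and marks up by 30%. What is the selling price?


Calculate the markup amount:
30% of $131 = $39.30
Add to cost:
$131 + $39.30 = $170.30

$170.30


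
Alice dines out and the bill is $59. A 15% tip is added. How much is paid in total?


Calculate the tip:
15% of $59 = $8.85
Add tip to meal cost:
$59 + $8.85 = $67.85

$67.85


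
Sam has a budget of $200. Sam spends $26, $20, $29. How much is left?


Add up expenses:
$26 + $20 + $29 = $75
Subtract from budget:
$200 - $75 = $125

$125


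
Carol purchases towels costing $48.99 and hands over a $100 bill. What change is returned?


Start with the amount paid:
$100
Subtract the price:
$100 - $48.99 = $51.01

$51.01


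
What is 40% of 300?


Convert percentage to decimal:
40% = 0.4
Multiply:
300 x 0.4 = 120

120


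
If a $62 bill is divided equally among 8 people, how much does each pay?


Total bill: $62
Number of people: 8
Each pays: $62 / 8 = $7.75

$7.75


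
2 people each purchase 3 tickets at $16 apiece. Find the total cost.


Cost per person:
3 x $16 = $48
Group total:
2 x $48 = $96

$96


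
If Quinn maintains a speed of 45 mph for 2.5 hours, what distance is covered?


Use the formula: distance = speed x time
Speed = 45 mph, Time = 2.5 hours
45 x 2.5 = 112.5 miles

112.5 miles


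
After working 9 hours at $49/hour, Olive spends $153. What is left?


Calculate earnings:
9 x $49 = $441
Subtract spending:
$441 - $153 = $288

$288


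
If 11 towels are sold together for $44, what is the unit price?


Total cost: $44
Number of items: 11
Unit price: $44 / 11 = $4

$4


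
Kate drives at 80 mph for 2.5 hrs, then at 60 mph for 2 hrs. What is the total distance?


Leg 1 distance:
80 x 2.5 = 200 miles
Leg 2 distance:
60 x 2 = 120 miles
Total distance:
200 + 120 = 320 miles

320 miles


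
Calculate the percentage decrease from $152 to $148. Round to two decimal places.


Find the absolute change:
|148 - 152| = 4
Divide by original and multiply by 100:
4 / 152 x 100 = 2.6315...% ≈ 2.63%

2.63%


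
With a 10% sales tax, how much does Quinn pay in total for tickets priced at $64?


Calculate the tax:
10% of $64 = $6.40
Add tax to price:
$64 + $6.40 = $70.40

$70.40


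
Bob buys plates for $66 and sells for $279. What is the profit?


Selling price = $279
Cost price = $66
Profit = selling price - cost price:
Profit = $279 - $66 = $213

$213


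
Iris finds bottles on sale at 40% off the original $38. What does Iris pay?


Calculate the discount amount:
40% of $38 = $15.20
Subtract from original:
$38 - $15.20 = $22.80

$22.80


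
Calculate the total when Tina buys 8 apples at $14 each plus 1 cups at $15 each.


Cost of apples:
8 x $14 = $112
Cost of cups:
1 x $15 = $15
Add both:
$112 + $15 = $127

$127


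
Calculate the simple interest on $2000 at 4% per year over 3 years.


Use the formula I = P x R x T / 100
P x R x T = 2000 x 4 x 3 = 24000
I = 24000 / 100 = $240

$240


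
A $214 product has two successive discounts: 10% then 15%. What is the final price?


First discount:
10% of $214 = $21.40
Price after first discount:
$214 - $21.40 = $192.60
Second discount:
15% of $192.60 = $28.89
Final price:
$192.60 - $28.89 = $163.71

$163.71


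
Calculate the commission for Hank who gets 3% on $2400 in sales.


Convert rate to decimal:
3% = 0.03
Multiply by sales:
$2400 x 0.03 = $72

$72


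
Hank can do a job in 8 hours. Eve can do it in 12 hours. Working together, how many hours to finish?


Hank's rate: 1/8 of the job per hour
Eve's rate: 1/12 of the job per hour
Combined rate: 1/8 + 1/12 = 5/24 per hour
Time = 1 / (5/24) = 24/5 = 4.8 hours

4.8 hours


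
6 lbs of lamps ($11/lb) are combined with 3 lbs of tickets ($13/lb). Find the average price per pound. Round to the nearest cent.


Cost of lamps:
6 x $11 = $66
Cost of tickets:
3 x $13 = $39
Total cost: $66 + $39 = $105
Total weight: 9 lbs
Average: $105 / 9 = $11.6666... ≈ $11.67/lb

$11.67/lb


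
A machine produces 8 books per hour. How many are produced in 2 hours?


Production rate: 8 books per hour
Time: 2 hours
Total: 8 x 2 = 16 books

16 books


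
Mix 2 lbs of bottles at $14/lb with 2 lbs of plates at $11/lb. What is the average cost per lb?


Cost of bottles:
2 x $14 = $28
Cost of plates:
2 x $11 = $22
Total cost: $28 + $22 = $50
Total weight: 4 lbs
Average: $50 / 4 = $12.50/lb

$12.50/lb


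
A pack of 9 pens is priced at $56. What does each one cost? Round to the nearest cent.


Total cost: $56
Number of items: 9
Unit price: $56 / 9 = $6.2222... ≈ $6.22

$6.22


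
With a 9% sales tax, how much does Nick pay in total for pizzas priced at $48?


Calculate the tax:
9% of $48 = $4.32
Add tax to price:
$48 + $4.32 = $52.32

$52.32


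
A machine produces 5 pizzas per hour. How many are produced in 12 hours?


Production rate: 5 pizzas per hour
Time: 12 hours
Total: 5 x 12 = 60 pizzas

60 pizzas


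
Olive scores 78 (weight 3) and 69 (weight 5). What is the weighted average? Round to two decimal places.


Weighted sum:
3 x 78 + 5 x 69 = 579
Total weight:
3 + 5 = 8
Weighted average:
579 / 8 = 72.375 ≈ 72.38

72.38


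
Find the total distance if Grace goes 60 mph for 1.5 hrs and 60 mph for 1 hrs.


Leg 1 distance:
60 x 1.5 = 90 miles
Leg 2 distance:
60 x 1 = 60 miles
Total distance:
90 + 60 = 150 miles

150 miles


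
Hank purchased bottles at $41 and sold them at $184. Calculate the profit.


Selling price = $184
Cost price = $41
Profit = selling price - cost price:
Profit = $184 - $41 = $143

$143


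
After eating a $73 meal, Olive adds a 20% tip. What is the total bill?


Calculate the tip:
20% of $73 = $14.60
Add tip to meal cost:
$73 + $14.60 = $87.60

$87.60


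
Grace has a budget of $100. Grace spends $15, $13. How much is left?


Add up expenses:
$15 + $13 = $28
Subtract from budget:
$100 - $28 = $72

$72


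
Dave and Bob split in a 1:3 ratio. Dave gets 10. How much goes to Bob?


Find the multiplier:
10 / 1 = 10
Apply to Bob's share:
3 x 10 = 30

30


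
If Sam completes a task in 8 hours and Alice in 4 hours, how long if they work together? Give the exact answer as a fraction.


Sam's rate: 1/8 of the job per hour
Alice's rate: 1/4 of the job per hour
Combined rate: 1/8 + 1/4 = 3/8 per hour
Time = 1 / (3/8) = 8/3 hours (≈ 2.67 hours)

8/3 hours


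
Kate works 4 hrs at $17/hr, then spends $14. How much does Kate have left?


Calculate earnings:
4 x $17 = $68
Subtract spending:
$68 - $14 = $54

$54


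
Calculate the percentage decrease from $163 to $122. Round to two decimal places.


Find the absolute change:
|122 - 163| = 41
Divide by original and multiply by 100:
41 / 163 x 100 = 25.1533...% ≈ 25.15%

25.15%


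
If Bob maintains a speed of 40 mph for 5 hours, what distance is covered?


Use the formula: distance = speed x time
Speed = 40 mph, Time = 5 hours
40 x 5 = 200 miles

200 miles


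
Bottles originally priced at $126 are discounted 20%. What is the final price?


Calculate the discount amount:
20% of $126 = $25.20
Subtract from original:
$126 - $25.20 = $100.80

$100.80


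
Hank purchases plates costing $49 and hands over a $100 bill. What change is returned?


Start with the amount paid:
$100
Subtract the price:
$100 - $49 = $51

$51


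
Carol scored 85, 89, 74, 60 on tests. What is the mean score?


Add the scores:
85 + 89 + 74 + 60 = 308
Divide by the number of tests:
308 / 4 = 77

77


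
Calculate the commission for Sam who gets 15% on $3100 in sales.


Convert rate to decimal:
15% = 0.15
Multiply by sales:
$3100 x 0.15 = $465

$465


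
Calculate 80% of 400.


Convert percentage to decimal:
80% = 0.8
Multiply:
400 x 0.8 = 320

320


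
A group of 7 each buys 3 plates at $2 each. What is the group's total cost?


Cost per person:
3 x $2 = $6
Group total:
7 x $6 = $42

$42


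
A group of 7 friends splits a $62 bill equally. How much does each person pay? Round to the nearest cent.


Total bill: $62
Number of people: 7
Each pays: $62 / 7 = $8.8571... ≈ $8.86

$8.86


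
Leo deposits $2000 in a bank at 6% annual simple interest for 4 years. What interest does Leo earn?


Use the formula I = P x R x T / 100
P x R x T = 2000 x 6 x 4 = 48000
I = 48000 / 100 = $480

$480


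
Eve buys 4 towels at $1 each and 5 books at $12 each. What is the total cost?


Cost of towels:
4 x $1 = $4
Cost of books:
5 x $12 = $60
Add both:
$4 + $60 = $64

$64


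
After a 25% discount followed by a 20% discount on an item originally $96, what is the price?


First discount:
25% of $96 = $24
Price after first discount:
$96 - $24 = $72
Second discount:
20% of $72 = $14.40
Final price:
$72 - $14.40 = $57.60

$57.60


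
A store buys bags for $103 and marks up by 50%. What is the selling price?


Calculate the markup amount:
50% of $103 = $51.50
Add to cost:
$103 + $51.50 = $154.50

$154.50


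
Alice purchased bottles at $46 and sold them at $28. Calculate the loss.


Selling price = $28
Cost price = $46
Loss = cost price - selling price:
Loss = $46 - $28 = $18

$18


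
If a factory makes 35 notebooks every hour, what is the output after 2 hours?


Production rate: 35 notebooks per hour
Time: 2 hours
Total: 35 x 2 = 70 notebooks

70 notebooks


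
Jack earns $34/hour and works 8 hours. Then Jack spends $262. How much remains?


Calculate earnings:
8 x $34 = $272
Subtract spending:
$272 - $262 = $10

$10


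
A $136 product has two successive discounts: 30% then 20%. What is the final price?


First discount:
30% of $136 = $40.80
Price after first discount:
$136 - $40.80 = $95.20
Second discount:
20% of $95.20 = $19.04
Final price:
$95.20 - $19.04 = $76.16

$76.16


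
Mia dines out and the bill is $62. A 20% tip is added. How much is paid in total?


Calculate the tip:
20% of $62 = $12.40
Add tip to meal cost:
$62 + $12.40 = $74.40

$74.40


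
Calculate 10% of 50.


Convert percentage to decimal:
10% = 0.1
Multiply:
50 x 0.1 = 5

5


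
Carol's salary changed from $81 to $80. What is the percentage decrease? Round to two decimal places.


Find the absolute change:
|80 - 81| = 1
Divide by original and multiply by 100:
1 / 81 x 100 = 1.2345...% ≈ 1.23%

1.23%


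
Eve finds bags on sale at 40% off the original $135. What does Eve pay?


Calculate the discount amount:
40% of $135 = $54
Subtract from original:
$135 - $54 = $81

$81


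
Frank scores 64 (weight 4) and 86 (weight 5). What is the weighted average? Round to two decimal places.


Weighted sum:
4 x 64 + 5 x 86 = 686
Total weight:
4 + 5 = 9
Weighted average:
686 / 9 = 76.2222... ≈ 76.22

76.22


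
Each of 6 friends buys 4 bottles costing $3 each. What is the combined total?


Cost per person:
4 x $3 = $12
Group total:
6 x $12 = $72

$72


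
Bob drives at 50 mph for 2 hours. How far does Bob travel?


Use the formula: distance = speed x time
Speed = 50 mph, Time = 2 hours
50 x 2 = 100 miles

100 miles


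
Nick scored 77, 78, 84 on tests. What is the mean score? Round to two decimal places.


Add the scores:
77 + 78 + 84 = 239
Divide by the number of tests:
239 / 3 = 79.6666... ≈ 79.67

79.67


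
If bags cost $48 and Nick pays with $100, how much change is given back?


Start with the amount paid:
$100
Subtract the price:
$100 - $48 = $52

$52


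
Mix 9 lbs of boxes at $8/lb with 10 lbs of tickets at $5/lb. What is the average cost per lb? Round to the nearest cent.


Cost of boxes:
9 x $8 = $72
Cost of tickets:
10 x $5 = $50
Total cost: $72 + $50 = $122
Total weight: 19 lbs
Average: $122 / 19 = $6.4210... ≈ $6.42/lb

$6.42/lb


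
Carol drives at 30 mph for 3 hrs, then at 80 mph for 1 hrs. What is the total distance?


Leg 1 distance:
30 x 3 = 90 miles
Leg 2 distance:
80 x 1 = 80 miles
Total distance:
90 + 80 = 170 miles

170 miles


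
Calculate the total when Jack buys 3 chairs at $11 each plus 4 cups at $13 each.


Cost of chairs:
3 x $11 = $33
Cost of cups:
4 x $13 = $52
Add both:
$33 + $52 = $85

$85


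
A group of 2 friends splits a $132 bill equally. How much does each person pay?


Total bill: $132
Number of people: 2
Each pays: $132 / 2 = $66

$66


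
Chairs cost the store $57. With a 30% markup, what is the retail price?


Calculate the markup amount:
30% of $57 = $17.10
Add to cost:
$57 + $17.10 = $74.10

$74.10


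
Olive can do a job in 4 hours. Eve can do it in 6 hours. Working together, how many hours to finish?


Olive's rate: 1/4 of the job per hour
Eve's rate: 1/6 of the job per hour
Combined rate: 1/4 + 1/6 = 5/12 per hour
Time = 1 / (5/12) = 12/5 = 2.4 hours

2.4 hours


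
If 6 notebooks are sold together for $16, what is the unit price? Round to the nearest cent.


Total cost: $16
Number of items: 6
Unit price: $16 / 6 = $2.6666... ≈ $2.67

$2.67
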